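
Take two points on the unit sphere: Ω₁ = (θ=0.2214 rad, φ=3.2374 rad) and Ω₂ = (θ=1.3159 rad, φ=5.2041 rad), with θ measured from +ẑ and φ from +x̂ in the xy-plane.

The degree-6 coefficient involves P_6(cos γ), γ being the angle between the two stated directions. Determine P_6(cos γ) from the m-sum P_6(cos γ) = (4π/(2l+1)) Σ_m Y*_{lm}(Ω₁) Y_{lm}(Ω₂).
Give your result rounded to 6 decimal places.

Summing Y*_{l m}(θ₁,φ₁)·Y_{l m}(θ₂,φ₂) over m ∈ [−6, 6]; prefactor 4π/(2·6+1) = 0.966644:
  m=-6: (0.00005 + 0.00003j) × (0.38944 + 0.07543j) = 0.00002 + 0.00001j  (running Σ = 0.00002 + 0.00001j)
  m=-5: (-0.00074 - 0.00038j) × (0.22598 - 0.27772j) = -0.00027 + 0.00012j  (running Σ = -0.00026 + 0.00013j)
  m=-4: (0.00729 + 0.00294j) × (0.03629 + 0.08678j) = 0.00001 + 0.00074j  (running Σ = -0.00025 + 0.00087j)
  m=-3: (-0.04820 - 0.01425j) × (0.34085 + 0.03271j) = -0.01596 - 0.00643j  (running Σ = -0.01621 - 0.00556j)
  m=-2: (0.21219 + 0.04116j) × (0.00186 - 0.00279j) = 0.00051 - 0.00052j  (running Σ = -0.01570 - 0.00608j)
  m=-1: (-0.55707 - 0.05353j) × (0.15311 + 0.28587j) = -0.06999 - 0.16744j  (running Σ = -0.08569 - 0.17352j)
  m=0: (0.55634 + 0.00000j) × (0.02935 + 0.00000j) = 0.01633 + 0.00000j  (running Σ = -0.06936 - 0.17352j)
  m=1: (0.55707 - 0.05353j) × (-0.15311 + 0.28587j) = -0.06999 + 0.16744j  (running Σ = -0.13935 - 0.00608j)
  m=2: (0.21219 - 0.04116j) × (0.00186 + 0.00279j) = 0.00051 + 0.00052j  (running Σ = -0.13884 - 0.00556j)
  m=3: (0.04820 - 0.01425j) × (-0.34085 + 0.03271j) = -0.01596 + 0.00643j  (running Σ = -0.15480 + 0.00087j)
  m=4: (0.00729 - 0.00294j) × (0.03629 - 0.08678j) = 0.00001 - 0.00074j  (running Σ = -0.15479 + 0.00013j)
  m=5: (0.00074 - 0.00038j) × (-0.22598 - 0.27772j) = -0.00027 - 0.00012j  (running Σ = -0.15507 + 0.00001j)
  m=6: (0.00005 - 0.00003j) × (0.38944 - 0.07543j) = 0.00002 - 0.00001j  (running Σ = -0.15505 + 0.00000j)
Total Σ_m = -0.15505 + 0.00000j. Multiply by 0.966644: -0.14988 + 0.00000j. P_6(cos γ) = -0.149881

-0.149881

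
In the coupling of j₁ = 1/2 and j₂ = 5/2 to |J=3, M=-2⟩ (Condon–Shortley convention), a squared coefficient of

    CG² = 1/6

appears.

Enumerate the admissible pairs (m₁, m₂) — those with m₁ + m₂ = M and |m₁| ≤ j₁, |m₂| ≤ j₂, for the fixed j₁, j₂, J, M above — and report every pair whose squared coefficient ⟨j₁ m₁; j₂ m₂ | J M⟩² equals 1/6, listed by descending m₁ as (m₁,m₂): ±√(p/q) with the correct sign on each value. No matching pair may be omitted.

Admissible pairs with m₁+m₂ = M = -2: (-1/2,-3/2), (1/2,-5/2)
  (m₁,m₂)=(1/2,-5/2): CG² = 1/6, CG = +√(1/6)   ← matches the target
  (m₁,m₂)=(-1/2,-3/2): CG² = 5/6, CG = +√(5/6)
Pairs with CG² = 1/6: (1/2,-5/2): +√(1/6)

(1/2,-5/2): +√(1/6)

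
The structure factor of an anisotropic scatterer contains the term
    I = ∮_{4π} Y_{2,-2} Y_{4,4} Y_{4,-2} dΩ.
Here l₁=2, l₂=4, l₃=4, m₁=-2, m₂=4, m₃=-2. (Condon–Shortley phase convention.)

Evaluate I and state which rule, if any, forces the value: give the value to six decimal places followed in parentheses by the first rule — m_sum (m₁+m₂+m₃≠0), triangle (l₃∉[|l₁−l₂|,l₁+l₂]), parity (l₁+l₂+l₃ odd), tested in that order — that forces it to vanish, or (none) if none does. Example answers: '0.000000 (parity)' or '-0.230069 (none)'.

-0.106180 (none)

Checks pass: Σm=0; 10 even; l₃=4∈[2,6].
(2·2+1)(2·4+1)(2·4+1) = 405
Δ: 2! 2! 6! / 11! → 1/13860
sum: t=0:+1/192 t=1:−1/36 t=2:+1/192 = -5/288
3j²(2 4 4; 0 0 0) = Δ·Π!·Σ² = 20/693  (sign -1)
sum: t=2:+1/2880 = 1/2880
3j²(2 4 4; -2 4 -2) = Δ·Π!·Σ² = 2/165  (sign +1)
combine: 4πI² = 405·20/693·2/165 = 120/847
take √, sign -1: I = -0.10618031
No selection rule forces the value: the integral is nonzero (none).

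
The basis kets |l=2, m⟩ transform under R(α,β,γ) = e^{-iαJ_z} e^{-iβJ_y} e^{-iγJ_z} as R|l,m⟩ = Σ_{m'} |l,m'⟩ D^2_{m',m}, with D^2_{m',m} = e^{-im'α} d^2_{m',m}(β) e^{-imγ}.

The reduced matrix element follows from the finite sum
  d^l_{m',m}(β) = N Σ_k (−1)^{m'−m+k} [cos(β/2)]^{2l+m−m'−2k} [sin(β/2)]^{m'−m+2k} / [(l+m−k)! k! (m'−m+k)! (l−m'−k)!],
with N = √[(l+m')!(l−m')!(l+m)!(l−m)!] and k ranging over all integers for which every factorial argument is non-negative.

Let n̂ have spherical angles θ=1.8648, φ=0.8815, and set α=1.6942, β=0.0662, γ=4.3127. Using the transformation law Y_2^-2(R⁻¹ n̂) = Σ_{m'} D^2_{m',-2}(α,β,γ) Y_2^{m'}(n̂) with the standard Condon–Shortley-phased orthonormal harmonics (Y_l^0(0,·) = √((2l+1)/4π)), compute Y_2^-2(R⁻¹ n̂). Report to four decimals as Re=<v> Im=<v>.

Re=-0.2530 Im=-0.2602

Need the full column D^2_{m',-2} for m'=−2..2 at α=1.6942, β=0.0662, γ=4.3127.
cos(β/2)=0.999452, sin(β/2)=0.033094
d^2_{-2,-2}: single k=0 term ⇒ +0.997811;  D = +0.849315-0.523728i
d^2_{-1,-2}: single k=0 term ⇒ -0.066079;  D = +0.041343+0.051548i
d^2_{0,-2}: single k=0 term ⇒ +0.002680;  D = -0.001868+0.001921i
d^2_{1,-2}: single k=0 term ⇒ -0.000072;  D = -0.000058-0.000044i
d^2_{2,-2}: single k=0 term ⇒ +0.000001;  D = +0.000001-0.000001i
Y_2^{m'}(θ=1.8648,φ=0.8815) and Σ D·Y over m':
  (+0.8493-0.5237i)·(-0.0676-0.3473i)  (+0.0413+0.0515i)·(-0.1363+0.1653i)  (-0.0019+0.0019i)·(-0.2359+0.0000i)  (-0.0001-0.0000i)·(+0.1363+0.1653i)  (+0.0000-0.0000i)·(-0.0676+0.3473i)
Y_2^-2(R⁻¹ n̂) = -0.253024-0.260243i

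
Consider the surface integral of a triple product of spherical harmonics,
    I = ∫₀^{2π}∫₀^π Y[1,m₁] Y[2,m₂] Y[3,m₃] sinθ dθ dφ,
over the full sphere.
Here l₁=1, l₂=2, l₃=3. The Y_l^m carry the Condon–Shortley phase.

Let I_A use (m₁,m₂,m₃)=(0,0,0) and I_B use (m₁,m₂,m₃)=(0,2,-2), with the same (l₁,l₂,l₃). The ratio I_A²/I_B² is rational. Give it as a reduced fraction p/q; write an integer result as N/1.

Same 1,2,3: normalisation and zero-m 3j drop out of the ratio.
A: Δ: 0! 2! 4! / 7! → 1/105; sum: t=0:+1/4 = 1/4; 3j²(1 2 3; 0 0 0) = Δ·Π!·Σ² = 3/35  (sign -1)
B: Δ: 0! 2! 4! / 7! → 1/105; sum: t=0:+1/24 = 1/24; 3j²(1 2 3; 0 2 -2) = Δ·Π!·Σ² = 1/21  (sign -1)
I_A²/I_B² = (3/35)/(1/21) = 9/5

9/5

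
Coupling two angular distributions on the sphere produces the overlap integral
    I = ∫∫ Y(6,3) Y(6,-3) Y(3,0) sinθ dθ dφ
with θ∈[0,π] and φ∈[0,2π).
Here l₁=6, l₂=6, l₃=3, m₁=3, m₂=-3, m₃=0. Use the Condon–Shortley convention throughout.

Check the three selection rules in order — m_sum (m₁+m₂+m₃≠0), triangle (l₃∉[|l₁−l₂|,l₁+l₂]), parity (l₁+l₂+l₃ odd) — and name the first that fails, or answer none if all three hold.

parity

m₁+m₂+m₃ = 3 − 3 + 0 = 0  ✓
triangle: |6−6|=0 ≤ l₃=3 ≤ 6+6=12  ✓
parity: l₁+l₂+l₃ = 15 is odd  ✗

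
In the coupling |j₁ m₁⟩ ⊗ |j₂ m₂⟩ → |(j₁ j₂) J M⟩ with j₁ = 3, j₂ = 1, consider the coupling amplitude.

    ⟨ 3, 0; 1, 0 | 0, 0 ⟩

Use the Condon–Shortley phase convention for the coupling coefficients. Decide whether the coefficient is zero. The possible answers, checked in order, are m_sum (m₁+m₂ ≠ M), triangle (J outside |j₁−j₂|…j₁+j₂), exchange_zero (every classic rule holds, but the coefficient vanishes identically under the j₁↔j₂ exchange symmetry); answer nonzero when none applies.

triangle

m-sum: m₁+m₂ = 0+0 = 0, M = 0  ✓
triangle: need |j₁−j₂| ≤ J ≤ j₁+j₂, i.e. J ∈ [2, 4]; J = 0 is outside ✗ ⇒ coefficient is 0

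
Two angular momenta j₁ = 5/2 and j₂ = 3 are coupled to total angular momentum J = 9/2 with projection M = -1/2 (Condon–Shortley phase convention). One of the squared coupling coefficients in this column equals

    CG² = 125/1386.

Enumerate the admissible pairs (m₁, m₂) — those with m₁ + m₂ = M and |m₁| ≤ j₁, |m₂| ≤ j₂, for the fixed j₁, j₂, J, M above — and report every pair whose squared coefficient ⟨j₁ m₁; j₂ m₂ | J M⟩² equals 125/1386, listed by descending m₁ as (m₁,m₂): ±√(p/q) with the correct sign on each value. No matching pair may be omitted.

(-5/2,2): −√(125/1386)

Admissible pairs with m₁+m₂ = M = -1/2: (-5/2,2), (-3/2,1), (-1/2,0), (1/2,-1), (3/2,-2), (5/2,-3)
  (m₁,m₂)=(5/2,-3): CG² = 5/231, CG = +√(5/231)
  (m₁,m₂)=(3/2,-2): CG² = 361/1386, CG = +√(361/1386)
  (m₁,m₂)=(1/2,-1): CG² = 160/693, CG = +√(160/693)
  (m₁,m₂)=(-1/2,0): CG² = 10/231, CG = −√(10/231)
  (m₁,m₂)=(-3/2,1): CG² = 35/99, CG = −√(35/99)
  (m₁,m₂)=(-5/2,2): CG² = 125/1386, CG = −√(125/1386)   ← matches the target
Pairs with CG² = 125/1386: (-5/2,2): −√(125/1386)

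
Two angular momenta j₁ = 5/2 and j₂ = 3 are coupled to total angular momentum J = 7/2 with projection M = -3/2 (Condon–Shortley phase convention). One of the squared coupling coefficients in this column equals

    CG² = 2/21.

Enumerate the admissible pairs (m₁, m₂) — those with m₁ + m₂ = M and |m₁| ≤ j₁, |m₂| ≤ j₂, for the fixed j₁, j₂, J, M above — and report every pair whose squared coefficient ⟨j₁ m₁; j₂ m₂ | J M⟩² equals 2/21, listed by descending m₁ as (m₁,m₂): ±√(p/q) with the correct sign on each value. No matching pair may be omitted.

Admissible pairs with m₁+m₂ = M = -3/2: (-5/2,1), (-3/2,0), (-1/2,-1), (1/2,-2), (3/2,-3)
  (m₁,m₂)=(3/2,-3): CG² = 2/7, CG = +√(2/7)
  (m₁,m₂)=(1/2,-2): CG² = 2/21, CG = +√(2/21)   ← matches the target
  (m₁,m₂)=(-1/2,-1): CG² = 5/21, CG = −√(5/21)
  (m₁,m₂)=(-3/2,0): CG² = 0/1, CG = 0
  (m₁,m₂)=(-5/2,1): CG² = 8/21, CG = +√(8/21)
Pairs with CG² = 2/21: (1/2,-2): +√(2/21)

(1/2,-2): +√(2/21)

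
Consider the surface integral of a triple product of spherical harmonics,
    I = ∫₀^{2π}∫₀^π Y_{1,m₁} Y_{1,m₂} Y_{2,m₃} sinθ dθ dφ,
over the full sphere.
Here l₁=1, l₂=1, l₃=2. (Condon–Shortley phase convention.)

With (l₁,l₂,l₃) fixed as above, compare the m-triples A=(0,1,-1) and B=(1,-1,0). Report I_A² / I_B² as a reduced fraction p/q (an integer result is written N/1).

Same 1,1,2: normalisation and zero-m 3j drop out of the ratio.
A: Δ: 0! 2! 2! / 5! → 1/30; sum: t=0:+1/2 = 1/2; 3j²(1 1 2; 0 1 -1) = Δ·Π!·Σ² = 1/10  (sign -1)
B: Δ: 0! 2! 2! / 5! → 1/30; sum: t=0:+1/4 = 1/4; 3j²(1 1 2; 1 -1 0) = Δ·Π!·Σ² = 1/30  (sign +1)
I_A²/I_B² = (1/10)/(1/30) = 3/1

3/1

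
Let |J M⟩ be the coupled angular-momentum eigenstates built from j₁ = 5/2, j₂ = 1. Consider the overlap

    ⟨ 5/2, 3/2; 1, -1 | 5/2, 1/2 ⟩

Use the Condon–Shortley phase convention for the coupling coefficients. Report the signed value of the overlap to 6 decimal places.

j₁+j₂−J=1  J+j₁−j₂=4  J−j₁+j₂=1  j₁+j₂+J+1=7
(j₁±m₁, j₂±m₂, J±M) = (4,1,0,2,3,2)
P² = 576/35
sum k=0..0:
  [0] +1/6 = 1/6
S = 1/6
C² = P²·S² = 16/35 ; C = +0.676123

+0.676123  (= +√(16/35))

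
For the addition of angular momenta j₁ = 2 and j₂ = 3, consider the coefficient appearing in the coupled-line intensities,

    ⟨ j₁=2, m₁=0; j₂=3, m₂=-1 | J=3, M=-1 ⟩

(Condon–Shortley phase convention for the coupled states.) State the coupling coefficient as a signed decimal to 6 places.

triangle: 2!·2!·4!/9! = 96/362880
(j±m)!: 2!·2!·2!·4!·2!·4! = 9216
prefactor² = (2J+1)·Δ·N² = 256/15
  k=0: +1/(0!·2!·2!·2!·0!·2!) = 1/16
  k=1: −1/(1!·1!·1!·1!·1!·3!) = -1/6
  k=2: +1/(2!·0!·0!·0!·2!·4!) = 1/96
Σ = -3/32  ⇒  CG² = 256/15·(-3/32)² = 3/20
CG = −√(3/20) = -0.387298

−√(3/20) = -0.387298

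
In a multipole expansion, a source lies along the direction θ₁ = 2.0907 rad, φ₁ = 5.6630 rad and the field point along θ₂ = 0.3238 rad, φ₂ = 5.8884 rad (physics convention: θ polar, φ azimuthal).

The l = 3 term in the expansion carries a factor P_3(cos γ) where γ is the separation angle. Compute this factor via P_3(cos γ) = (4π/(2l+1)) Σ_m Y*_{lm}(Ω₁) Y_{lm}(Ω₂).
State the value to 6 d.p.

Term-by-term m-sum for l=3 (normalisation 4π/7 = 1.795196):
  term(m=-3) = (0.002859, -0.002294)   from Y*(Ω₁)=(-0.077924, -0.261358), Y(Ω₂)=(0.005065, 0.012448)
  term(m=-2) = (-0.033761, 0.016342)   from Y*(Ω₁)=(-0.124071, 0.361724), Y(Ω₂)=(0.069065, 0.069643)
  term(m=-1) = (0.022986, -0.005271)   from Y*(Ω₁)=(0.053417, -0.038150), Y(Ω₂)=(0.331625, 0.138175)
  term(m=+0) = (0.173028, 0.000000)   from Y*(Ω₁)=(0.327397, -0.000000), Y(Ω₂)=(0.528494, 0.000000)
  term(m=+1) = (0.022986, 0.005271)   from Y*(Ω₁)=(-0.053417, -0.038150), Y(Ω₂)=(-0.331625, 0.138175)
  term(m=+2) = (-0.033761, -0.016342)   from Y*(Ω₁)=(-0.124071, -0.361724), Y(Ω₂)=(0.069065, -0.069643)
  term(m=+3) = (0.002859, 0.002294)   from Y*(Ω₁)=(0.077924, -0.261358), Y(Ω₂)=(-0.005065, 0.012448)
Total Σ_m = (0.157195, 0.000000). Multiply by 1.795196: (0.282196, 0.000000). P_3(cos γ) = 0.282196

0.282196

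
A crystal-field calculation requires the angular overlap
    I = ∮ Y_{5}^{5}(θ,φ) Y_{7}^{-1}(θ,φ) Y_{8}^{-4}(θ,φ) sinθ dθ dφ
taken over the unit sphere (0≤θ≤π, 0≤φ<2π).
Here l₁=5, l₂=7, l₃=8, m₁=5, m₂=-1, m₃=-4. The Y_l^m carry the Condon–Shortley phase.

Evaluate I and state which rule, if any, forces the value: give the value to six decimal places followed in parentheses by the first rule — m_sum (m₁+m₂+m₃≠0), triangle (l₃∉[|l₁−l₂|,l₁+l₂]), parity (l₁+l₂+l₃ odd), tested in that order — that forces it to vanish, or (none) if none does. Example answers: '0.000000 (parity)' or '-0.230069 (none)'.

0.170302 (none)

m-sum 0 ✓  L=20 even ✓  2≤8≤12 ✓
Π(2lᵢ+1) = 11×15×17 = 2805
triangle coeff Δ(5,7,8) = 1/814773960
Σ_t [0,4]: t=0:+1/87091200 t=1:−1/4976640 t=2:+1/2073600 t=3:−1/4976640 t=4:+1/87091200 = 1/9676800
(3j)²=360/46189 [(5 7 8; 0 0 0)], sign=+1
Σ_t [0,0]: t=0:+1/298598400 = 1/298598400
(3j)²=70/4199 [(5 7 8; 5 -1 -4)], sign=+1
⇒ 4πI² = 378000/1037153
I = (+1)√(378000/1037153/(4π)) = 0.17030192
No selection rule forces the value: the integral is nonzero (none).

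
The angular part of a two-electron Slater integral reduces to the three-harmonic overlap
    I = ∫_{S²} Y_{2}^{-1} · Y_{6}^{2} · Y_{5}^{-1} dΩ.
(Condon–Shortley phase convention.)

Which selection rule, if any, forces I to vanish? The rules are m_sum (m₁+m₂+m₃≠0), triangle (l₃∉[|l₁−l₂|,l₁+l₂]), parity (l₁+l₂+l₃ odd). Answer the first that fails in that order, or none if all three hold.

azimuthal sum: -1 + 2 − 1 = 0  ✓
4 ≤ 5 ≤ 8 (triangle on l)  ✓
L = 2 + 6 + 5 = 13 (odd)  ✗

parity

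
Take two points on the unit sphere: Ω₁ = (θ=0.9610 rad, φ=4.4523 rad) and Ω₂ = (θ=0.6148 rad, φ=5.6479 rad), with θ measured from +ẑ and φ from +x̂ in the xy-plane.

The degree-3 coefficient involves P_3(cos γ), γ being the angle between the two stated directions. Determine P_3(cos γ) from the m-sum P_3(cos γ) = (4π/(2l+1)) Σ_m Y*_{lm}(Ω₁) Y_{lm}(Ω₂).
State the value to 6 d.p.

Addition theorem: P_3(cos γ) = (4π/7) Σ_m Y*_{lm}(Ω₁) Y_{lm}(Ω₂), m = −3…3:
  [-3]  conj(Y_{3,-3})(Ω₁) = (0.161689, 0.163357) ; Y_{3,-3}(Ω₂) = (-0.026327, 0.075611) ; Δ = (-0.016608, 0.007925)
  [-2]  conj(Y_{3,-2})(Ω₁) = (-0.341300, 0.195496) ; Y_{3,-2}(Ω₂) = (0.082140, 0.265324) ; Δ = (-0.079904, -0.074497)
  [-1]  conj(Y_{3,-1})(Ω₁) = (-0.043599, -0.163836) ; Y_{3,-1}(Ω₂) = (0.350576, 0.258459) ; Δ = (0.027060, -0.068705)
  [+0]  conj(Y_{3,0})(Ω₁) = (-0.290672, -0.000000) ; Y_{3,0}(Ω₂) = (0.102591, 0.000000) ; Δ = (-0.029820, -0.000000)
  [+1]  conj(Y_{3,1})(Ω₁) = (0.043599, -0.163836) ; Y_{3,1}(Ω₂) = (-0.350576, 0.258459) ; Δ = (0.027060, 0.068705)
  [+2]  conj(Y_{3,2})(Ω₁) = (-0.341300, -0.195496) ; Y_{3,2}(Ω₂) = (0.082140, -0.265324) ; Δ = (-0.079904, 0.074497)
  [+3]  conj(Y_{3,3})(Ω₁) = (-0.161689, 0.163357) ; Y_{3,3}(Ω₂) = (0.026327, 0.075611) ; Δ = (-0.016608, -0.007925)
Total Σ_m = (-0.168726, 0.000000). Multiply by 1.795196: (-0.302896, 0.000000). P_3(cos γ) = -0.302896

-0.302896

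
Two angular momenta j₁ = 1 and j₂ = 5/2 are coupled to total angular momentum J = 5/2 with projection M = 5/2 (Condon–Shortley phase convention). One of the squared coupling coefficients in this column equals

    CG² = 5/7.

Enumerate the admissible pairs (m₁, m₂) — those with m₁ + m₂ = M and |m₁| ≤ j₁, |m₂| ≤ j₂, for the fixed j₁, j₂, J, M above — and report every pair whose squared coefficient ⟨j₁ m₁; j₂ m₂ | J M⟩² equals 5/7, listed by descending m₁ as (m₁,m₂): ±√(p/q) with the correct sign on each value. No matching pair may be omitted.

Admissible pairs with m₁+m₂ = M = 5/2: (0,5/2), (1,3/2)
  (m₁,m₂)=(1,3/2): CG² = 2/7, CG = +√(2/7)
  (m₁,m₂)=(0,5/2): CG² = 5/7, CG = −√(5/7)   ← matches the target
Pairs with CG² = 5/7: (0,5/2): −√(5/7)

(0,5/2): −√(5/7)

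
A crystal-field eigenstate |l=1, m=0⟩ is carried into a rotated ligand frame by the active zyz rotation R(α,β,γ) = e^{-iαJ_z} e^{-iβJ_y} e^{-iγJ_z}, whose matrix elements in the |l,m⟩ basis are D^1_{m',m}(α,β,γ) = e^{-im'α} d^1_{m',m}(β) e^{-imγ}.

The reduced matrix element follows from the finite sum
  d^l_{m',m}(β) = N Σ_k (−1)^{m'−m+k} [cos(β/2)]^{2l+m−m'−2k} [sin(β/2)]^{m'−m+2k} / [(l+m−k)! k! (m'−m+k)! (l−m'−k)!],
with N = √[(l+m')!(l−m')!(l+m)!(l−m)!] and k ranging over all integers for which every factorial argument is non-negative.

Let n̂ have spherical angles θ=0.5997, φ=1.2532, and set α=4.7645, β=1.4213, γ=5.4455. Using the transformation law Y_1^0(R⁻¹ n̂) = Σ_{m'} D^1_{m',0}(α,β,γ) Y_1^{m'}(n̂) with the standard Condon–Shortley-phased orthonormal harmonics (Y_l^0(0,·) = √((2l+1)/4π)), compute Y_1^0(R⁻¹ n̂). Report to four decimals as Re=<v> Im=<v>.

Re=-0.1942 Im=0.0000

Need the full column D^1_{m',0} for m'=−1..1 at α=4.7645, β=1.4213, γ=5.4455.
cos(β/2)=0.757938, sin(β/2)=0.652327
d^1_{-1,0}: single k=1 term ⇒ +0.699220;  D = +0.036421-0.698271i
d^1_{0,0}: k∈[0..1] ⇒ +0.574470 -0.425530 = +0.148940;  D = +0.148940+0.000000i
d^1_{1,0}: single k=0 term ⇒ -0.699220;  D = -0.036421-0.698271i
Y_1^{m'}(θ=0.5997,φ=1.2532) and Σ D·Y over m':
  (+0.0364-0.6983i)·(+0.0609-0.1852i)  (+0.1489+0.0000i)·(+0.4033+0.0000i)  (-0.0364-0.6983i)·(-0.0609-0.1852i)
Y_1^0(R⁻¹ n̂) = -0.194190+0.000000i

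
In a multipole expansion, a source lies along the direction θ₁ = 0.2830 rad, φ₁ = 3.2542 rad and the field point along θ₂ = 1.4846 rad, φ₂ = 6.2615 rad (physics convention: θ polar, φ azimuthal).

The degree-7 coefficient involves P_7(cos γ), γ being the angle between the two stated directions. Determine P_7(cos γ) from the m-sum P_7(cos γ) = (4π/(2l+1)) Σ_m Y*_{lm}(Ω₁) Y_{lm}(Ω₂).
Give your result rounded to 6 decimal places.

Term-by-term m-sum for l=7 (normalisation 4π/15 = 0.837758):
  m=-7: (-0.00005 - 0.00005j) × (0.48159 + 0.07367j) = -0.00002 - 0.00003j  (running Σ = -0.00002 - 0.00003j)
  m=-6: (0.00066 + 0.00053j) × (0.15619 + 0.02044j) = 0.00009 + 0.00010j  (running Σ = 0.00007 + 0.00007j)
  m=-5: (-0.00579 - 0.00365j) × (-0.32355 - 0.03522j) = 0.00174 + 0.00139j  (running Σ = 0.00182 + 0.00146j)
  m=-4: (0.03466 + 0.01676j) × (-0.18006 - 0.01566j) = -0.00598 - 0.00356j  (running Σ = -0.00416 - 0.00210j)
  m=-3: (-0.14480 - 0.05087j) × (0.27498 + 0.01791j) = -0.03891 - 0.01658j  (running Σ = -0.04307 - 0.01869j)
  m=-2: (0.40132 + 0.09194j) × (0.18957 + 0.00823j) = 0.07532 + 0.02073j  (running Σ = 0.03225 + 0.00205j)
  m=-1: (-0.61902 - 0.07000j) × (-0.25617 - 0.00556j) = 0.15819 + 0.02137j  (running Σ = 0.19044 + 0.02342j)
  m=0: (0.16823 + 0.00000j) × (-0.19225 + 0.00000j) = -0.03234 + 0.00000j  (running Σ = 0.15810 + 0.02342j)
  m=1: (0.61902 - 0.07000j) × (0.25617 - 0.00556j) = 0.15819 - 0.02137j  (running Σ = 0.31629 + 0.00205j)
  m=2: (0.40132 - 0.09194j) × (0.18957 - 0.00823j) = 0.07532 - 0.02073j  (running Σ = 0.39161 - 0.01869j)
  m=3: (0.14480 - 0.05087j) × (-0.27498 + 0.01791j) = -0.03891 + 0.01658j  (running Σ = 0.35270 - 0.00210j)
  m=4: (0.03466 - 0.01676j) × (-0.18006 + 0.01566j) = -0.00598 + 0.00356j  (running Σ = 0.34672 + 0.00146j)
  m=5: (0.00579 - 0.00365j) × (0.32355 - 0.03522j) = 0.00174 - 0.00139j  (running Σ = 0.34847 + 0.00007j)
  m=6: (0.00066 - 0.00053j) × (0.15619 - 0.02044j) = 0.00009 - 0.00010j  (running Σ = 0.34856 - 0.00003j)
  m=7: (0.00005 - 0.00005j) × (-0.48159 + 0.07367j) = -0.00002 + 0.00003j  (running Σ = 0.34854 - 0.00000j)
Σ over m = 0.34854 - 0.00000j; ×(4π/15) → 0.29199 - 0.00000j. Real part: 0.291993

0.291993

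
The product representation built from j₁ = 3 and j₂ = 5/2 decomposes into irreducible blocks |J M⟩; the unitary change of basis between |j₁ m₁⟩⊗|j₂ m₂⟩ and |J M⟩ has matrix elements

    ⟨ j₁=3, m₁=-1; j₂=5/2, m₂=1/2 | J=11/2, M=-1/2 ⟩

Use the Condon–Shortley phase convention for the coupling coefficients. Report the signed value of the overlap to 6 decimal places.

j₁+j₂−J=0  J+j₁−j₂=6  J−j₁+j₂=5  j₁+j₂+J+1=12
(j₁±m₁, j₂±m₂, J±M) = (2,4,3,2,5,6)
P² = 8294400/77
sum k=0..0:
  [0] +1/576 = 1/576
S = 1/576
C² = P²·S² = 25/77 ; C = +0.569803

+√(25/77) = +0.569803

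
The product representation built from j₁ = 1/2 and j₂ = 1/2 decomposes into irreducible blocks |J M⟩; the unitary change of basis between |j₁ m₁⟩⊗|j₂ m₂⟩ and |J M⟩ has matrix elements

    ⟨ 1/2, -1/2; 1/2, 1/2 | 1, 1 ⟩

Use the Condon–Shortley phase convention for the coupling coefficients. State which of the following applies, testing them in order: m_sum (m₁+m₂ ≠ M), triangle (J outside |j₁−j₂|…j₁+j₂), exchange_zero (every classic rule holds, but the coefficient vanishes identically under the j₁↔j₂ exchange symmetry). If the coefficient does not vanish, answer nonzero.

m-sum: m₁+m₂ = -1/2+1/2 = 0, M = 1  ✗ ⇒ coefficient is 0

m_sum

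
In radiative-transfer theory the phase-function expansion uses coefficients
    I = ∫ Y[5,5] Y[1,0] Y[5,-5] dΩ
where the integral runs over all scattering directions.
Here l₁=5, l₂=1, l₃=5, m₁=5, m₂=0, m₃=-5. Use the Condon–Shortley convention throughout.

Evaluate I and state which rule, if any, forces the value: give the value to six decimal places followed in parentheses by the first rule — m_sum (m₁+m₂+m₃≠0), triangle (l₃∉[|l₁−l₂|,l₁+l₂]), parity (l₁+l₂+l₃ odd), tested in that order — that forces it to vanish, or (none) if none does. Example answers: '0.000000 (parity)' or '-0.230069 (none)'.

0.000000 (parity)

Σlᵢ=11 odd — θ-integrand is odd under cosθ→−cosθ; I=0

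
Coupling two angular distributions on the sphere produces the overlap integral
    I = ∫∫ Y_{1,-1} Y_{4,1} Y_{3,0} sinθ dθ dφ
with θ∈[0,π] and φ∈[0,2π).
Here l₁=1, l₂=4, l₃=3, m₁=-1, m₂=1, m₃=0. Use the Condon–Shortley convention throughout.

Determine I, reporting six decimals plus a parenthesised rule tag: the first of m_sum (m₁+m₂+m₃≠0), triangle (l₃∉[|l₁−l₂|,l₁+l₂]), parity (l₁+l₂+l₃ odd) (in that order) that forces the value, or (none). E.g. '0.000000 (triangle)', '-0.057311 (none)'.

Rules hold: Σm=0, L=8 even, 3≤3≤5.
N = 3·9·7 = 189
Δ = 2!·0!·6!/9! = 1/252
Racah Σ t=1..1: t=1:−1/36 = -1/36
⇒ 3j(1 4 3; 0 0 0)² = 4/63, sgn +1
Racah Σ t=2..2: t=2:+1/72 = 1/72
⇒ 3j(1 4 3; -1 1 0)² = 5/126, sgn -1
4πI² = N·(3j₀)²·(3jₘ)² = 10/21
I = -1·√(0.47619/4π) = -0.19466390
No selection rule forces the value: the integral is nonzero (none).

-0.194664 (none)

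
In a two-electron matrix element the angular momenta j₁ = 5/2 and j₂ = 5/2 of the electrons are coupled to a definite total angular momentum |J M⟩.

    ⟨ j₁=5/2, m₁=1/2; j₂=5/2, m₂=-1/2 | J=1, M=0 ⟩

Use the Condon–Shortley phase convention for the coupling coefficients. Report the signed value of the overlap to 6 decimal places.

triangle: 4!·1!·1!/7! = 24/5040
(j±m)!: 3!·2!·2!·3!·1!·1! = 144
prefactor² = (2J+1)·Δ·N² = 72/35
  k=1: −1/(1!·3!·1!·1!·0!·0!) = -1/6
  k=2: +1/(2!·2!·0!·0!·1!·1!) = 1/4
Σ = 1/12  ⇒  CG² = 72/35·(1/12)² = 1/70
CG = +√(1/70) = +0.119523

+0.119523  (= +√(1/70))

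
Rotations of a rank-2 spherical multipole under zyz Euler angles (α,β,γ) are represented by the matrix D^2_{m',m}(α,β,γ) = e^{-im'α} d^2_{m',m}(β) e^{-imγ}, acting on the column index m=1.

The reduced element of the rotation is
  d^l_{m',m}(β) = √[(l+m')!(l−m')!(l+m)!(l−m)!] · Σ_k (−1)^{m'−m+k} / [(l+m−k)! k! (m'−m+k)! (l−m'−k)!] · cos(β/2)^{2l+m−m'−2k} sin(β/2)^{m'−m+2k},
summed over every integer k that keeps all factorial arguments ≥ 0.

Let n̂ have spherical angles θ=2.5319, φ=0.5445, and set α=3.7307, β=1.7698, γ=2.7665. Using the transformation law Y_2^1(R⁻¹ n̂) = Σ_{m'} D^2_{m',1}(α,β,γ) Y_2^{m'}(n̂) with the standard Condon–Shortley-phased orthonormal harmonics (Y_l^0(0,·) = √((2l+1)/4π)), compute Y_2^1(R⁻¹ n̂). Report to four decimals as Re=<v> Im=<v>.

Re=-0.2598 Im=-0.1108

Need the full column D^2_{m',1} for m'=−2..2 at α=3.7307, β=1.7698, γ=2.7665.
cos(β/2)=0.633367, sin(β/2)=0.773852
d^2_{-2,1}: single k=3 term ⇒ +0.587028;  D = -0.010266-0.586938i
d^2_{-1,1}: k∈[2..3] ⇒ +0.720688 -0.358617 = +0.362071;  D = +0.206407+0.297475i
d^2_{0,1}: k∈[1..2] ⇒ +0.481614 -0.718959 = -0.237345;  D = +0.220843+0.086953i
d^2_{1,1}: k∈[0..1] ⇒ +0.160924 -0.720688 = -0.559764;  D = -0.546994+0.118885i
d^2_{2,1}: single k=0 term ⇒ -0.393236;  D = +0.273088-0.282945i
Y_2^{m'}(θ=2.5319,φ=0.5445) and Σ D·Y over m':
  (-0.0103-0.5869i)·(+0.0587-0.1122i)  (+0.2064+0.2975i)·(-0.3102+0.1879i)  (+0.2208+0.0870i)·(+0.3205+0.0000i)  (-0.5470+0.1189i)·(+0.3102+0.1879i)  (+0.2731-0.2829i)·(+0.0587+0.1122i)
Y_2^1(R⁻¹ n̂) = -0.259843-0.110761i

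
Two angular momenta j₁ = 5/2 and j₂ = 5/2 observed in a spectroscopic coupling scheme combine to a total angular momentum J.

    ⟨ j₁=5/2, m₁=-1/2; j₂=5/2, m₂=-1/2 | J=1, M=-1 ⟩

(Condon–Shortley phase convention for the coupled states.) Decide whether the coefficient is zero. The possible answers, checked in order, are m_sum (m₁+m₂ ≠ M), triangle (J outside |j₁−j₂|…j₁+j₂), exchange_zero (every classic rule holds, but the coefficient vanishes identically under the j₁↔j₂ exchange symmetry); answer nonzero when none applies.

m-sum: m₁+m₂ = -1/2+(-1/2) = -1, M = -1  ✓
triangle: |j₁−j₂| = 0 ≤ J = 1 ≤ j₁+j₂ = 5  ✓
exchange: j₁=j₂, m₁=m₂ with (−1)^(j₁+j₂−J) = (−1)^4 = +1 — symmetry imposes no zero
value check: CG = +√(9/35) = +0.507093 ≠ 0

nonzero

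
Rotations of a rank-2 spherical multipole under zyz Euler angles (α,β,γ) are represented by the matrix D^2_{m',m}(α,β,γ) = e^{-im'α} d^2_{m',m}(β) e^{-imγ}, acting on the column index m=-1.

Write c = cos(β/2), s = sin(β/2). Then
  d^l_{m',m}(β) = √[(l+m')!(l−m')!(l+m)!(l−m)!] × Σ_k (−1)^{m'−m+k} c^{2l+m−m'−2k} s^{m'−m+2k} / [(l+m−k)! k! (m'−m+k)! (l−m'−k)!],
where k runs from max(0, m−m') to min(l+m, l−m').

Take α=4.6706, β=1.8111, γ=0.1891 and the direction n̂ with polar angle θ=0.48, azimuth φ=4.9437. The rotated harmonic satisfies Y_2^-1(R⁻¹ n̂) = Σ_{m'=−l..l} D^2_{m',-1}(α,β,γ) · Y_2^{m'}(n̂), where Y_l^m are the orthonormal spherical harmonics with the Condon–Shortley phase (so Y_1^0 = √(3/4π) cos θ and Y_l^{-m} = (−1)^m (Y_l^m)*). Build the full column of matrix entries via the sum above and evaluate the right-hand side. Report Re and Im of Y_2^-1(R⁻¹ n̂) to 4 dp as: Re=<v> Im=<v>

Need the full column D^2_{m',-1} for m'=−2..2 at α=4.6706, β=1.8111, γ=0.1891.
cos(β/2)=0.617253, sin(β/2)=0.786765
d^2_{-2,-1}: single k=1 term ⇒ +0.370053;  D = -0.367995-0.038976i
d^2_{-1,-1}: k∈[0..1] ⇒ +0.145162 -0.707518 = -0.562356;  D = -0.082542+0.556265i
d^2_{0,-1}: k∈[0..1] ⇒ -0.453221 +0.736332 = +0.283111;  D = +0.278064+0.053218i
d^2_{1,-1}: k∈[0..1] ⇒ +0.707518 -0.383160 = +0.324358;  D = -0.074227+0.315751i
d^2_{2,-1}: single k=0 term ⇒ -0.601212;  D = +0.578999+0.161913i
Y_2^{m'}(θ=0.48,φ=4.9437) and Σ D·Y over m':
  (-0.3680-0.0390i)·(-0.0737+0.0368i)  (-0.0825+0.5563i)·(+0.0725+0.3080i)  (+0.2781+0.0532i)·(+0.4290+0.0000i)  (-0.0742+0.3158i)·(-0.0725+0.3080i)  (+0.5790+0.1619i)·(-0.0737-0.0368i)
Y_2^-1(R⁻¹ n̂) = -0.158062-0.051881i

Re=-0.1581 Im=-0.0519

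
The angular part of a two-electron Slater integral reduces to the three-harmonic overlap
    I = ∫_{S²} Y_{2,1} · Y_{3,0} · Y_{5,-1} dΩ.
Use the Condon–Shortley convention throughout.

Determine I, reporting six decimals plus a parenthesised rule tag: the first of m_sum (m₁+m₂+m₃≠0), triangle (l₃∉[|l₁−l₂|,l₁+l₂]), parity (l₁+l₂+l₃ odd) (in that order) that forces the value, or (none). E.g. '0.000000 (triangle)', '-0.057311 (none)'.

-0.214318 (none)

Rules hold: Σm=0, L=10 even, 1≤5≤5.
N = 5·7·11 = 385
Δ = 0!·4!·6!/11! = 1/2310
Racah Σ t=0..0: t=0:+1/144 = 1/144
⇒ 3j(2 3 5; 0 0 0)² = 10/231, sgn -1
Racah Σ t=0..0: t=0:+1/216 = 1/216
⇒ 3j(2 3 5; 1 0 -1)² = 8/231, sgn +1
4πI² = N·(3j₀)²·(3jₘ)² = 400/693
I = -1·√(0.577201/4π) = -0.21431790
No selection rule forces the value: the integral is nonzero (none).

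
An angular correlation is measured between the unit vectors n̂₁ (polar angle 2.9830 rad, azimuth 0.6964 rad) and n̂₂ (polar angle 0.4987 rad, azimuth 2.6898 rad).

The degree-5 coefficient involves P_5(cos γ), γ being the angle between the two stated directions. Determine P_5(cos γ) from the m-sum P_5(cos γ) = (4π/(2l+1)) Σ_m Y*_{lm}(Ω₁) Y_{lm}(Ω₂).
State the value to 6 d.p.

0.052866

Addition theorem: P_5(cos γ) = (4π/11) Σ_m Y*_{lm}(Ω₁) Y_{lm}(Ω₂), m = −5…5:
  m=-5: Y*=(-0.000043, -0.000015)  Y=(0.007378, -0.008973)  product (-0.000000, 0.000000)
  m=-4: Y*=(0.000845, -0.000314)  Y=(-0.015795, 0.065574)  product (0.000007, 0.000060)
  m=-3: Y*=(-0.005250, 0.009203)  Y=(-0.048068, -0.219676)  product (0.002274, 0.000711)
  m=-2: Y*=(-0.014228, -0.079086)  Y=(0.276780, 0.351366)  product (0.023850, -0.026889)
  m=-1: Y*=(0.283840, 0.237334)  Y=(-0.371242, -0.180152)  product (-0.062617, -0.139242)
  m=+0: Y*=(-0.767090, -0.000000)  Y=(-0.155455, 0.000000)  product (0.119248, 0.000000)
  m=+1: Y*=(-0.283840, 0.237334)  Y=(0.371242, -0.180152)  product (-0.062617, 0.139242)
  m=+2: Y*=(-0.014228, 0.079086)  Y=(0.276780, -0.351366)  product (0.023850, 0.026889)
  m=+3: Y*=(0.005250, 0.009203)  Y=(0.048068, -0.219676)  product (0.002274, -0.000711)
  m=+4: Y*=(0.000845, 0.000314)  Y=(-0.015795, -0.065574)  product (0.000007, -0.000060)
  m=+5: Y*=(0.000043, -0.000015)  Y=(-0.007378, -0.008973)  product (-0.000000, -0.000000)
Total Σ_m = (0.046276, -0.000000). Multiply by 1.142397: (0.052866, -0.000000). P_5(cos γ) = 0.052866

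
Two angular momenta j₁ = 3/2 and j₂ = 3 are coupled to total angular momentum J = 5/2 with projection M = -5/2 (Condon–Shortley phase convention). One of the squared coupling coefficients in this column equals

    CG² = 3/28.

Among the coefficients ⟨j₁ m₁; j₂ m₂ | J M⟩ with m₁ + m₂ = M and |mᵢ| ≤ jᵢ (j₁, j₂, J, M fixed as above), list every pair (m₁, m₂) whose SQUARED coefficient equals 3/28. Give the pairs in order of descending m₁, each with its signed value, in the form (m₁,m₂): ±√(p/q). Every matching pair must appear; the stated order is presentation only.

(-3/2,-1): +√(3/28)

Admissible pairs with m₁+m₂ = M = -5/2: (-3/2,-1), (-1/2,-2), (1/2,-3)
  (m₁,m₂)=(1/2,-3): CG² = 15/28, CG = +√(15/28)
  (m₁,m₂)=(-1/2,-2): CG² = 5/14, CG = −√(5/14)
  (m₁,m₂)=(-3/2,-1): CG² = 3/28, CG = +√(3/28)   ← matches the target
Pairs with CG² = 3/28: (-3/2,-1): +√(3/28)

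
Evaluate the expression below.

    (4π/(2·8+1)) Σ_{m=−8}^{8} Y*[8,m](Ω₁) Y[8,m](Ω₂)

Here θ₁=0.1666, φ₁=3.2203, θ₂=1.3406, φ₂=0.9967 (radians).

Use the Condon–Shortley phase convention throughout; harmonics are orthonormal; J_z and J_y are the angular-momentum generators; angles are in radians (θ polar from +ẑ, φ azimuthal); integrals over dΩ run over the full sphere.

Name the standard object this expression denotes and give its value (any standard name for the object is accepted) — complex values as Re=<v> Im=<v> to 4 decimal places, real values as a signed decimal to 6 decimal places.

Legendre polynomial (addition theorem), +0.128489

This sum is the spherical-harmonic addition theorem: it equals the Legendre polynomial P_l(cos γ) of the angle γ between the two directions.
Term-by-term m-sum for l=8 (normalisation 4π/17 = 0.739198):
  m=-8: (0.00000 + 0.00000j) × (-0.04967 - 0.41321j) = 0.00000 - 0.00000j  (running Σ = 0.00000 - 0.00000j)
  m=-7: (-0.00001 - 0.00000j) × (0.29997 - 0.24945j) = -0.00000 + 0.00000j  (running Σ = -0.00000 + 0.00000j)
  m=-6: (0.00009 + 0.00005j) × (-0.06705 - 0.02096j) = -0.00001 - 0.00001j  (running Σ = -0.00001 - 0.00000j)
  m=-5: (-0.00108 - 0.00045j) × (-0.09646 - 0.34705j) = -0.00005 + 0.00042j  (running Σ = -0.00006 + 0.00041j)
  m=-4: (0.00905 + 0.00295j) × (0.03579 - 0.04035j) = 0.00044 - 0.00026j  (running Σ = 0.00038 + 0.00015j)
  m=-3: (-0.05576 - 0.01342j) × (-0.31859 - 0.04864j) = 0.01711 + 0.00699j  (running Σ = 0.01749 + 0.00714j)
  m=-2: (0.23980 + 0.03806j) × (-0.04397 - 0.09777j) = -0.00682 - 0.02512j  (running Σ = 0.01067 - 0.01798j)
  m=-1: (-0.63266 - 0.04990j) × (-0.16343 + 0.25268j) = 0.11600 - 0.15171j  (running Σ = 0.12667 - 0.16969j)
  m=0: (0.65012 + 0.00000j) × (-0.12232 + 0.00000j) = -0.07953 + 0.00000j  (running Σ = 0.04715 - 0.16969j)
  m=1: (0.63266 - 0.04990j) × (0.16343 + 0.25268j) = 0.11600 + 0.15171j  (running Σ = 0.16315 - 0.01798j)
  m=2: (0.23980 - 0.03806j) × (-0.04397 + 0.09777j) = -0.00682 + 0.02512j  (running Σ = 0.15633 + 0.00714j)
  m=3: (0.05576 - 0.01342j) × (0.31859 - 0.04864j) = 0.01711 - 0.00699j  (running Σ = 0.17344 + 0.00015j)
  m=4: (0.00905 - 0.00295j) × (0.03579 + 0.04035j) = 0.00044 + 0.00026j  (running Σ = 0.17388 + 0.00041j)
  m=5: (0.00108 - 0.00045j) × (0.09646 - 0.34705j) = -0.00005 - 0.00042j  (running Σ = 0.17383 - 0.00000j)
  m=6: (0.00009 - 0.00005j) × (-0.06705 + 0.02096j) = -0.00001 + 0.00001j  (running Σ = 0.17383 + 0.00000j)
  m=7: (0.00001 - 0.00000j) × (-0.29997 - 0.24945j) = -0.00000 - 0.00000j  (running Σ = 0.17382 - 0.00000j)
  m=8: (0.00000 - 0.00000j) × (-0.04967 + 0.41321j) = 0.00000 + 0.00000j  (running Σ = 0.17382 - 0.00000j)
Total Σ_m = 0.17382 - 0.00000j. Multiply by 0.739198: 0.12849 - 0.00000j. P_8(cos γ) = 0.128489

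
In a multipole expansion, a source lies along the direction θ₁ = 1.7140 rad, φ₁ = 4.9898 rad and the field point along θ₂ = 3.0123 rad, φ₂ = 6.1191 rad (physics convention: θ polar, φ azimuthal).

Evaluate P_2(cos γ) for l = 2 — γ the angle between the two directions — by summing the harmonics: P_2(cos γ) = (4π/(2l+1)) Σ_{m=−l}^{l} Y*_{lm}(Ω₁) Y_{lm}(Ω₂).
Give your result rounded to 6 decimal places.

Expand P_2 via completeness: Σ_{m} conj(Y_{2,m}) at Ω₁ times Y_{2,m} at Ω₂ —
  [-2]  conj(Y_{2,-2})(Ω₁) = -0.321644-0.199342i ; Y_{2,-2}(Ω₂) = +0.006079+0.002070i ; Δ = -0.001543-0.001877i
  [-1]  conj(Y_{2,-1})(Ω₁) = -0.029886+0.104953i ; Y_{2,-1}(Ω₂) = -0.097449-0.016135i ; Δ = +0.004606-0.009745i
  [+0]  conj(Y_{2,0})(Ω₁) = -0.296120-0.000000i ; Y_{2,0}(Ω₂) = +0.615054+0.000000i ; Δ = -0.182130-0.000000i
  [+1]  conj(Y_{2,1})(Ω₁) = +0.029886+0.104953i ; Y_{2,1}(Ω₂) = +0.097449-0.016135i ; Δ = +0.004606+0.009745i
  [+2]  conj(Y_{2,2})(Ω₁) = -0.321644+0.199342i ; Y_{2,2}(Ω₂) = +0.006079-0.002070i ; Δ = -0.001543+0.001877i
Σ over m = -0.176004-0.000000i; ×(4π/5) → -0.442346-0.000000i. Real part: -0.442346

-0.442346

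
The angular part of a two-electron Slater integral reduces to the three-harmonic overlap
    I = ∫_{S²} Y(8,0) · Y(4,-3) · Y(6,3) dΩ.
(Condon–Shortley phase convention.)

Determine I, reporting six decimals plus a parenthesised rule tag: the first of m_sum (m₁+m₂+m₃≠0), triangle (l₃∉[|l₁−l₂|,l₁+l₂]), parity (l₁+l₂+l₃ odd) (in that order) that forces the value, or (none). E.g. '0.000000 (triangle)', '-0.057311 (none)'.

m-sum 0 ✓  L=18 even ✓  4≤6≤12 ✓
Π(2lᵢ+1) = 17×9×13 = 1989
triangle coeff Δ(8,4,6) = 1/23279256
Σ_t [2,4]: t=2:+1/1658880 t=3:−1/518400 t=4:+1/1658880 = -1/1382400
(3j)²=504/46189 [(8 4 6; 0 0 0)], sign=-1
Σ_t [0,1]: t=0:+1/58060800 t=1:−1/7257600 = -1/8294400
(3j)²=1029/92378 [(8 4 6; 0 -3 3)], sign=+1
⇒ 4πI² = 2333772/9653501
I = (-1)√(2333772/9653501/(4π)) = -0.13870172
No selection rule forces the value: the integral is nonzero (none).

-0.138702 (none)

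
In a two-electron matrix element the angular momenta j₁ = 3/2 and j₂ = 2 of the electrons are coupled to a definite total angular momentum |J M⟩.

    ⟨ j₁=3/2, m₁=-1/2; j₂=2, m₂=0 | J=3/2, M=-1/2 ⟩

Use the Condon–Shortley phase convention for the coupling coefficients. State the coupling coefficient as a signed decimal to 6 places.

√[4·2!1!2!/6! · 1!2!2!2!1!2!] = √(16/45)
  +(−1)^1/∏(1,1,1,1,0,1)! = -1  (running -1)
  +(−1)^2/∏(2,0,0,0,1,2)! = 1/4  (running -3/4)
⟨..|..⟩ = √(16/45)·(-3/4) = -0.447214

-0.447214  (= −√(1/5))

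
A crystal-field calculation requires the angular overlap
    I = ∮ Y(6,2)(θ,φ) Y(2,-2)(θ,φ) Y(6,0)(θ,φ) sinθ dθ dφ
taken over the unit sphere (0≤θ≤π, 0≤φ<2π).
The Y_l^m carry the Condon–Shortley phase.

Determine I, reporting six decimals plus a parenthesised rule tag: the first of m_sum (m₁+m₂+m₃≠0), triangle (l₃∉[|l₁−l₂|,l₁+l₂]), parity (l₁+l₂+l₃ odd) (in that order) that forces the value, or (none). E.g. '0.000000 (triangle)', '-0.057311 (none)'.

Checks pass: Σm=0; 14 even; l₃=6∈[4,8].
(2·6+1)(2·2+1)(2·6+1) = 845
Δ: 2! 10! 2! / 15! → 1/90090
sum: t=0:+1/69120 t=1:−1/14400 t=2:+1/69120 = -7/172800
3j²(6 2 6; 0 0 0) = Δ·Π!·Σ² = 14/715  (sign -1)
sum: t=0:+1/69120 = 1/69120
3j²(6 2 6; 2 -2 0) = Δ·Π!·Σ² = 4/143  (sign +1)
combine: 4πI² = 845·14/715·4/143 = 56/121
take √, sign -1: I = -0.19190947
No selection rule forces the value: the integral is nonzero (none).

-0.191909 (none)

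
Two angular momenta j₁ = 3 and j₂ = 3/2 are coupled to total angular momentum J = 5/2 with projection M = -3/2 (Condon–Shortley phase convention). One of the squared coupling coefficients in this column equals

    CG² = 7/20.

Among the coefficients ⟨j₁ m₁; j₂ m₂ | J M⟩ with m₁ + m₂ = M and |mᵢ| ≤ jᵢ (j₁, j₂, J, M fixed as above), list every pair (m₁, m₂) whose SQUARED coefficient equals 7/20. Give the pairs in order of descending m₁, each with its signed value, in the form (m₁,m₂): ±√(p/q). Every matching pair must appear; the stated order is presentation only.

(-1,-1/2): −√(7/20)

Admissible pairs with m₁+m₂ = M = -3/2: (-3,3/2), (-2,1/2), (-1,-1/2), (0,-3/2)
  (m₁,m₂)=(0,-3/2): CG² = 9/35, CG = +√(9/35)
  (m₁,m₂)=(-1,-1/2): CG² = 7/20, CG = −√(7/20)   ← matches the target
  (m₁,m₂)=(-2,1/2): CG² = 1/14, CG = +√(1/14)
  (m₁,m₂)=(-3,3/2): CG² = 9/28, CG = +√(9/28)
Pairs with CG² = 7/20: (-1,-1/2): −√(7/20)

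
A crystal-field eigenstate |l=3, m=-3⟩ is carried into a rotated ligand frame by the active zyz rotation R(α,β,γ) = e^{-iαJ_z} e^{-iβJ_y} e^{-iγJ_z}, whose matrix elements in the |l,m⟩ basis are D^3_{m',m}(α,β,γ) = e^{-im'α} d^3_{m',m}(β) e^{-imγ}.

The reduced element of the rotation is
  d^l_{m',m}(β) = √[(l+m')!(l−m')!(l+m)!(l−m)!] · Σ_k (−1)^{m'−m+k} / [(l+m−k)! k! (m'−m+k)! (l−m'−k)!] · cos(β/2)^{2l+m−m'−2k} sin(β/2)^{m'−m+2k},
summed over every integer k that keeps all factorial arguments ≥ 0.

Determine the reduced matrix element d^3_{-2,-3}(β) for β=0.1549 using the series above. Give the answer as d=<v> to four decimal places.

d^3_{-2,-3}(β=0.1549) via the finite sum:
c=cos(0.154900/2)=0.997002, s=sin(0.154900/2)=0.077373; N=√[1·120·1·720]=293.938769
k∈{0} keeps every argument non-negative
  k=0: (−1)^1·293.9388/(120)·0.9970^5·0.0774^1 = -0.186700
d^3_{-2,-3}(0.1549) = -0.186700

d=-0.1867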